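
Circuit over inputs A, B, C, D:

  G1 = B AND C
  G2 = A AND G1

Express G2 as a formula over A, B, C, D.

A AND (B AND C)

G1 = B AND C
G2 = A AND G1 = A AND (B AND C)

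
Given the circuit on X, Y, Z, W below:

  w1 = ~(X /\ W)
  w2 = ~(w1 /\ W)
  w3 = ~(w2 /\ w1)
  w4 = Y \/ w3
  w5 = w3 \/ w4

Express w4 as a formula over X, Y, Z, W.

Y \/ (~((~((~(X /\ W)) /\ W)) /\ (~(X /\ W))))

w1 = ~(X /\ W)
w2 = ~(w1 /\ W) = ~((~(X /\ W)) /\ W)
w3 = ~(w2 /\ w1) = ~((~((~(X /\ W)) /\ W)) /\ (~(X /\ W)))
w4 = Y \/ w3 = Y \/ (~((~((~(X /\ W)) /\ W)) /\ (~(X /\ W))))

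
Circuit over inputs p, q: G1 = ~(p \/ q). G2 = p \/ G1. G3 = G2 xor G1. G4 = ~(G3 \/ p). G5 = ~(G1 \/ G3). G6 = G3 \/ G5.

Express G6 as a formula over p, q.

((p \/ (~(p \/ q))) xor (~(p \/ q))) \/ (~((~(p \/ q)) \/ ((p \/ (~(p \/ q))) xor (~(p \/ q)))))

G1 = ~(p \/ q)
G2 = p \/ G1 = p \/ (~(p \/ q))
G3 = G2 xor G1 = (p \/ (~(p \/ q))) xor (~(p \/ q))
G5 = ~(G1 \/ G3) = ~((~(p \/ q)) \/ ((p \/ (~(p \/ q))) xor (~(p \/ q))))
G6 = G3 \/ G5 = ((p \/ (~(p \/ q))) xor (~(p \/ q))) \/ (~((~(p \/ q)) \/ ((p \/ (~(p \/ q))) xor (~(p \/ q)))))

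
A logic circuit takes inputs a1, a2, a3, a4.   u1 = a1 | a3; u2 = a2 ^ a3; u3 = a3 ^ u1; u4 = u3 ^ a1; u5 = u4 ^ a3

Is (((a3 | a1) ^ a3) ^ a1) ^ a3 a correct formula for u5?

Yes

u1 = a1 | a3
u3 = a3 ^ u1 = a3 ^ (a1 | a3)
u4 = u3 ^ a1 = (a3 ^ (a1 | a3)) ^ a1
u5 = u4 ^ a3 = ((a3 ^ (a1 | a3)) ^ a1) ^ a3
At a1=0, a2=0, a3=0, a4=0: circuit gives 0, formula gives 0.
At a1=0, a2=0, a3=1, a4=0: circuit gives 1, formula gives 1.
Agrees on all 16 inputs.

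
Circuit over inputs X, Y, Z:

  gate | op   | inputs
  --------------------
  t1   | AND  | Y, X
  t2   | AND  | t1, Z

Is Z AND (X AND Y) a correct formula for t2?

t1 = Y AND X
t2 = t1 AND Z = (Y AND X) AND Z
At X=0, Y=0, Z=0: circuit gives 0, formula gives 0.
At X=1, Y=1, Z=1: circuit gives 1, formula gives 1.
Agrees on all 8 inputs.

Yes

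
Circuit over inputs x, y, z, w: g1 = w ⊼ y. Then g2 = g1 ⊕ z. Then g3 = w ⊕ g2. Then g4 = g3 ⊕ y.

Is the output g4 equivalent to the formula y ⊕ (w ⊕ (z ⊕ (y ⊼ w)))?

g1 = w ⊼ y
g2 = g1 ⊕ z = (w ⊼ y) ⊕ z
g3 = w ⊕ g2 = w ⊕ ((w ⊼ y) ⊕ z)
g4 = g3 ⊕ y = (w ⊕ ((w ⊼ y) ⊕ z)) ⊕ y
At x=0, y=0, z=0, w=1: circuit gives 0, formula gives 0.
At x=0, y=0, z=0, w=0: circuit gives 1, formula gives 1.
Agrees on all 16 inputs.

Yes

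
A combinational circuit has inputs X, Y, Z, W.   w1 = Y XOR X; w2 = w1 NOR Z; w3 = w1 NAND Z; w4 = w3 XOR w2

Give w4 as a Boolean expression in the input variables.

((Y XOR X) NAND Z) XOR ((Y XOR X) NOR Z)

w1 = Y XOR X
w2 = w1 NOR Z = (Y XOR X) NOR Z
w3 = w1 NAND Z = (Y XOR X) NAND Z
w4 = w3 XOR w2 = ((Y XOR X) NAND Z) XOR ((Y XOR X) NOR Z)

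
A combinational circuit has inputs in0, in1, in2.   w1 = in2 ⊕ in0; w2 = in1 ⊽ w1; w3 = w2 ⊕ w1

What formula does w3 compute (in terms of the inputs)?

(in1 ⊽ (in2 ⊕ in0)) ⊕ (in2 ⊕ in0)

w1 = in2 ⊕ in0
w2 = in1 ⊽ w1 = in1 ⊽ (in2 ⊕ in0)
w3 = w2 ⊕ w1 = (in1 ⊽ (in2 ⊕ in0)) ⊕ (in2 ⊕ in0)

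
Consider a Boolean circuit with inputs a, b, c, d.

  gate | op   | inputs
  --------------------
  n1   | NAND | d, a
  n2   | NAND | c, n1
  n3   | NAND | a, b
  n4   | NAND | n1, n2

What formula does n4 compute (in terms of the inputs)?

(d NAND a) NAND (c NAND (d NAND a))

n1 = d NAND a
n2 = c NAND n1 = c NAND (d NAND a)
n4 = n1 NAND n2 = (d NAND a) NAND (c NAND (d NAND a))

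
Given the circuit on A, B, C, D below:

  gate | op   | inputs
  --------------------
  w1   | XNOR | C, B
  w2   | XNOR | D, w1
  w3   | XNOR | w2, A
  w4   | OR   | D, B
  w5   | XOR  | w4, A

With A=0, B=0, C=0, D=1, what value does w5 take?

1

w4 = 1 OR 0 = 1
w5 = 1 XOR 0 = 1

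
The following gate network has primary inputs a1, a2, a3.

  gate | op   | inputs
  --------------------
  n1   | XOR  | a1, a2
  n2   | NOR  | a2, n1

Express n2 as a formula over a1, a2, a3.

a2 NOR (a1 XOR a2)

n1 = a1 XOR a2
n2 = a2 NOR n1 = a2 NOR (a1 XOR a2)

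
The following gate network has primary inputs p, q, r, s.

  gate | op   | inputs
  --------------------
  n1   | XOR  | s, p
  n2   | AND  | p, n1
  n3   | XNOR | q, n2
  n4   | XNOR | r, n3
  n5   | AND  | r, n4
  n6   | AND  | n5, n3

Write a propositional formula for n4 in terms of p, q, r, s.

n1 = s XOR p
n2 = p AND n1 = p AND (s XOR p)
n3 = q XNOR n2 = q XNOR (p AND (s XOR p))
n4 = r XNOR n3 = r XNOR (q XNOR (p AND (s XOR p)))

r XNOR (q XNOR (p AND (s XOR p)))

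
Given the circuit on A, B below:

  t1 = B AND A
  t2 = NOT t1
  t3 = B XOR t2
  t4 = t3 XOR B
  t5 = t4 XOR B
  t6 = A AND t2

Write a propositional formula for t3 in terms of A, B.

B XOR NOT (B AND A)

t1 = B AND A
t2 = NOT t1 = NOT (B AND A)
t3 = B XOR t2 = B XOR NOT (B AND A)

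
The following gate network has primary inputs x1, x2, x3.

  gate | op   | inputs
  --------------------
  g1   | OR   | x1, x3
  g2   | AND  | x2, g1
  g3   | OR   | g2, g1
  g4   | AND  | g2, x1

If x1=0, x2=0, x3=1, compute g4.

0

g1 = 0 OR 1 = 1
g2 = 0 AND 1 = 0
g4 = 0 AND 0 = 0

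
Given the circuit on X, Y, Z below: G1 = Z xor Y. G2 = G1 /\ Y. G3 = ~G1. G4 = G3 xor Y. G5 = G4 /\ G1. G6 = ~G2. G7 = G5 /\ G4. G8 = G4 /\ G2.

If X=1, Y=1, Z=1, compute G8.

0

G1 = 1 xor 1 = 0
G2 = 0 /\ 1 = 0
G3 = ~0 = 1
G4 = 1 xor 1 = 0
G8 = 0 /\ 0 = 0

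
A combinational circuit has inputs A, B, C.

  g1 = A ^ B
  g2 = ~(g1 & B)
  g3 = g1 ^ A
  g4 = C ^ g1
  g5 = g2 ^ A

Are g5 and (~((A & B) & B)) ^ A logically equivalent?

No

g1 = A ^ B
g2 = ~(g1 & B) = ~((A ^ B) & B)
g5 = g2 ^ A = (~((A ^ B) & B)) ^ A
At A=0, B=1, C=0: circuit gives 0, formula gives 1.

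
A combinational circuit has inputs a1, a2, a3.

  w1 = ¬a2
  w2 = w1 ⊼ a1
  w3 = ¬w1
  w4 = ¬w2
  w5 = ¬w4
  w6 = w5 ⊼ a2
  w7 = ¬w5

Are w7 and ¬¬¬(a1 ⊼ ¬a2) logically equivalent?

Yes

w1 = ¬a2
w2 = w1 ⊼ a1 = ¬a2 ⊼ a1
w4 = ¬w2 = ¬(¬a2 ⊼ a1)
w5 = ¬w4 = ¬¬(¬a2 ⊼ a1)
w7 = ¬w5 = ¬¬¬(¬a2 ⊼ a1)
At a1=0, a2=0, a3=0: circuit gives 0, formula gives 0.
At a1=1, a2=0, a3=0: circuit gives 1, formula gives 1.
Agrees on all 8 inputs.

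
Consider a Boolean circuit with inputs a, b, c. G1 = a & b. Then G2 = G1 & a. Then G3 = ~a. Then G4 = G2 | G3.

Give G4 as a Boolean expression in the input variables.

((a & b) & a) | ~a

G1 = a & b
G2 = G1 & a = (a & b) & a
G3 = ~a
G4 = G2 | G3 = ((a & b) & a) | ~a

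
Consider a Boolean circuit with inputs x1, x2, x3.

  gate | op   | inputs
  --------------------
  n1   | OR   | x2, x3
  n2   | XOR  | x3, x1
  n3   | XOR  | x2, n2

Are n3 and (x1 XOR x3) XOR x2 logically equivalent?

Yes

n2 = x3 XOR x1
n3 = x2 XOR n2 = x2 XOR (x3 XOR x1)
At x1=0, x2=0, x3=0: circuit gives 0, formula gives 0.
At x1=0, x2=0, x3=1: circuit gives 1, formula gives 1.
Agrees on all 8 inputs.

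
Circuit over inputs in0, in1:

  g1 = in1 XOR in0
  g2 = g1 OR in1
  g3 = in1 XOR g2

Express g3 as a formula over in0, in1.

in1 XOR ((in1 XOR in0) OR in1)

g1 = in1 XOR in0
g2 = g1 OR in1 = (in1 XOR in0) OR in1
g3 = in1 XOR g2 = in1 XOR ((in1 XOR in0) OR in1)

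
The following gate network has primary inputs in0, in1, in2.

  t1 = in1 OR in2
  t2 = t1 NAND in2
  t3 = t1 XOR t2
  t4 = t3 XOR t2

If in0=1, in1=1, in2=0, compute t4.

1

t1 = 1 OR 0 = 1
t2 = 1 NAND 0 = 1
t3 = 1 XOR 1 = 0
t4 = 0 XOR 1 = 1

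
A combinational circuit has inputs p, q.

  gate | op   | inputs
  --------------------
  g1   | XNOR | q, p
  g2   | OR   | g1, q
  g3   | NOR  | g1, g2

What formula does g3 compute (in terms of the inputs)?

(q XNOR p) NOR ((q XNOR p) OR q)

g1 = q XNOR p
g2 = g1 OR q = (q XNOR p) OR q
g3 = g1 NOR g2 = (q XNOR p) NOR ((q XNOR p) OR q)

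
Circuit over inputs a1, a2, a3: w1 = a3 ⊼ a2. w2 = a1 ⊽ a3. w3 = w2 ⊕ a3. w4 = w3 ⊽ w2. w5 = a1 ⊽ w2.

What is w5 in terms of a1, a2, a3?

w2 = a1 ⊽ a3
w5 = a1 ⊽ w2 = a1 ⊽ (a1 ⊽ a3)

a1 ⊽ (a1 ⊽ a3)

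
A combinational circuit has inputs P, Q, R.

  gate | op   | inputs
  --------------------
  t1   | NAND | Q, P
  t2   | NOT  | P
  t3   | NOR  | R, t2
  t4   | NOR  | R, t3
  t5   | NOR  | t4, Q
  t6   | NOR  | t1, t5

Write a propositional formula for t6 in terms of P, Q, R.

(Q NAND P) NOR ((R NOR (R NOR NOT P)) NOR Q)

t1 = Q NAND P
t2 = NOT P
t3 = R NOR t2 = R NOR NOT P
t4 = R NOR t3 = R NOR (R NOR NOT P)
t5 = t4 NOR Q = (R NOR (R NOR NOT P)) NOR Q
t6 = t1 NOR t5 = (Q NAND P) NOR ((R NOR (R NOR NOT P)) NOR Q)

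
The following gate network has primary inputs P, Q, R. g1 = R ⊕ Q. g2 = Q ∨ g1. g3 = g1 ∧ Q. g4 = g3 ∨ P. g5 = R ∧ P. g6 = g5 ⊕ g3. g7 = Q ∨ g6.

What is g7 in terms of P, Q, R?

g1 = R ⊕ Q
g3 = g1 ∧ Q = (R ⊕ Q) ∧ Q
g5 = R ∧ P
g6 = g5 ⊕ g3 = (R ∧ P) ⊕ ((R ⊕ Q) ∧ Q)
g7 = Q ∨ g6 = Q ∨ ((R ∧ P) ⊕ ((R ⊕ Q) ∧ Q))

Q ∨ ((R ∧ P) ⊕ ((R ⊕ Q) ∧ Q))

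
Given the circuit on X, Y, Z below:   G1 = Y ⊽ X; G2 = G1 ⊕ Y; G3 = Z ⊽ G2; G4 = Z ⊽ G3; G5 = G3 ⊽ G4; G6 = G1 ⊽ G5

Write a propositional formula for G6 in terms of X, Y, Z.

G1 = Y ⊽ X
G2 = G1 ⊕ Y = (Y ⊽ X) ⊕ Y
G3 = Z ⊽ G2 = Z ⊽ ((Y ⊽ X) ⊕ Y)
G4 = Z ⊽ G3 = Z ⊽ (Z ⊽ ((Y ⊽ X) ⊕ Y))
G5 = G3 ⊽ G4 = (Z ⊽ ((Y ⊽ X) ⊕ Y)) ⊽ (Z ⊽ (Z ⊽ ((Y ⊽ X) ⊕ Y)))
G6 = G1 ⊽ G5 = (Y ⊽ X) ⊽ ((Z ⊽ ((Y ⊽ X) ⊕ Y)) ⊽ (Z ⊽ (Z ⊽ ((Y ⊽ X) ⊕ Y))))

(Y ⊽ X) ⊽ ((Z ⊽ ((Y ⊽ X) ⊕ Y)) ⊽ (Z ⊽ (Z ⊽ ((Y ⊽ X) ⊕ Y))))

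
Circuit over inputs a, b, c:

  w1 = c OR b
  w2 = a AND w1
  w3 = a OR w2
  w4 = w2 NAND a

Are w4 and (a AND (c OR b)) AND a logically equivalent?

No

w1 = c OR b
w2 = a AND w1 = a AND (c OR b)
w4 = w2 NAND a = (a AND (c OR b)) NAND a
At a=0, b=0, c=0: circuit gives 1, formula gives 0.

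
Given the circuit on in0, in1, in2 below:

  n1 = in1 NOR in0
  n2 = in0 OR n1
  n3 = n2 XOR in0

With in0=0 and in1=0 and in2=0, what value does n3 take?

n1 = 0 NOR 0 = 1
n2 = 0 OR 1 = 1
n3 = 1 XOR 0 = 1

1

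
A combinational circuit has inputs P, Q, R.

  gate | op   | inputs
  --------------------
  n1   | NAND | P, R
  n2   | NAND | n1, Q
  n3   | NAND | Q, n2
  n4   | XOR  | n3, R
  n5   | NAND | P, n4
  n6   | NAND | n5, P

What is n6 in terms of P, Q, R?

n1 = P NAND R
n2 = n1 NAND Q = (P NAND R) NAND Q
n3 = Q NAND n2 = Q NAND ((P NAND R) NAND Q)
n4 = n3 XOR R = (Q NAND ((P NAND R) NAND Q)) XOR R
n5 = P NAND n4 = P NAND ((Q NAND ((P NAND R) NAND Q)) XOR R)
n6 = n5 NAND P = (P NAND ((Q NAND ((P NAND R) NAND Q)) XOR R)) NAND P

(P NAND ((Q NAND ((P NAND R) NAND Q)) XOR R)) NAND P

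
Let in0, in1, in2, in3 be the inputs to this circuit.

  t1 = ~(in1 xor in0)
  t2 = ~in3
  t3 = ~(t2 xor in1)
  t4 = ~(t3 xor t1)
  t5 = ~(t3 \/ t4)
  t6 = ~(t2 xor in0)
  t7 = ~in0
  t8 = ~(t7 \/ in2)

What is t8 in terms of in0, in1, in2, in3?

t7 = ~in0
t8 = ~(t7 \/ in2) = ~(~in0 \/ in2)

~(~in0 \/ in2)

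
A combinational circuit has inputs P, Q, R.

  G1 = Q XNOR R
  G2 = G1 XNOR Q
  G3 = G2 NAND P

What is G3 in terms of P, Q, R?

G1 = Q XNOR R
G2 = G1 XNOR Q = (Q XNOR R) XNOR Q
G3 = G2 NAND P = ((Q XNOR R) XNOR Q) NAND P

((Q XNOR R) XNOR Q) NAND P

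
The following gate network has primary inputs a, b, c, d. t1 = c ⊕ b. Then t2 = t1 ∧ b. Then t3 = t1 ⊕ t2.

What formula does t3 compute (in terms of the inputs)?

t1 = c ⊕ b
t2 = t1 ∧ b = (c ⊕ b) ∧ b
t3 = t1 ⊕ t2 = (c ⊕ b) ⊕ ((c ⊕ b) ∧ b)

(c ⊕ b) ⊕ ((c ⊕ b) ∧ b)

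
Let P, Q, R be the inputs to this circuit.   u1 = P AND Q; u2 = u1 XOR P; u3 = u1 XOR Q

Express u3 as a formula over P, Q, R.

u1 = P AND Q
u3 = u1 XOR Q = (P AND Q) XOR Q

(P AND Q) XOR Q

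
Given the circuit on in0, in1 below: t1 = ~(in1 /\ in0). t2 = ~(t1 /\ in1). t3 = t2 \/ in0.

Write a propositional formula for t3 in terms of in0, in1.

t1 = ~(in1 /\ in0)
t2 = ~(t1 /\ in1) = ~((~(in1 /\ in0)) /\ in1)
t3 = t2 \/ in0 = (~((~(in1 /\ in0)) /\ in1)) \/ in0

(~((~(in1 /\ in0)) /\ in1)) \/ in0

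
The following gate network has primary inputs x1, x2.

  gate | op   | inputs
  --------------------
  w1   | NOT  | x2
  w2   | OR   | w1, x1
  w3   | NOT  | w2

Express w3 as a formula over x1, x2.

w1 = NOT x2
w2 = w1 OR x1 = NOT x2 OR x1
w3 = NOT w2 = NOT (NOT x2 OR x1)

NOT (NOT x2 OR x1)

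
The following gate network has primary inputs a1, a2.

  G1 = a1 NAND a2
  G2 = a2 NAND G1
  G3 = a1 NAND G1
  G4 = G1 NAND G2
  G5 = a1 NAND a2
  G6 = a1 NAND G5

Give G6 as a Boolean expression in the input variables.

a1 NAND (a1 NAND a2)

G5 = a1 NAND a2
G6 = a1 NAND G5 = a1 NAND (a1 NAND a2)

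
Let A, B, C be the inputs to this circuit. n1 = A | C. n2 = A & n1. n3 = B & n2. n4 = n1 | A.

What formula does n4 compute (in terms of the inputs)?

(A | C) | A

n1 = A | C
n4 = n1 | A = (A | C) | A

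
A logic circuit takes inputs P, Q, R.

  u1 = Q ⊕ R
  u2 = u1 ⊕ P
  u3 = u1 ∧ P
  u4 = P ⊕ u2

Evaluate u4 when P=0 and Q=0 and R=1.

1

u1 = 0 ⊕ 1 = 1
u2 = 1 ⊕ 0 = 1
u4 = 0 ⊕ 1 = 1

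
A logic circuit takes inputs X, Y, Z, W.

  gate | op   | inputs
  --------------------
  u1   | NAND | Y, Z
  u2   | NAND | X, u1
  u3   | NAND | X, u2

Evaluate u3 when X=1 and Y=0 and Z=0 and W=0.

1

u1 = 0 NAND 0 = 1
u2 = 1 NAND 1 = 0
u3 = 1 NAND 0 = 1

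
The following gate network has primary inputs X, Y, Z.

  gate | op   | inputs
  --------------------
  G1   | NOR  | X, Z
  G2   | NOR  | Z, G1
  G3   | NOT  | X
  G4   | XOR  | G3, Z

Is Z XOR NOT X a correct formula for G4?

Yes

G3 = NOT X
G4 = G3 XOR Z = NOT X XOR Z
At X=0, Y=0, Z=1: circuit gives 0, formula gives 0.
At X=0, Y=0, Z=0: circuit gives 1, formula gives 1.
Agrees on all 8 inputs.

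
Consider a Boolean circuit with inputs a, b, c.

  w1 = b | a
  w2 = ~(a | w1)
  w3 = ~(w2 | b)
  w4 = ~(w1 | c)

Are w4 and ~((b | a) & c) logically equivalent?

No

w1 = b | a
w4 = ~(w1 | c) = ~((b | a) | c)
At a=0, b=0, c=1: circuit gives 0, formula gives 1.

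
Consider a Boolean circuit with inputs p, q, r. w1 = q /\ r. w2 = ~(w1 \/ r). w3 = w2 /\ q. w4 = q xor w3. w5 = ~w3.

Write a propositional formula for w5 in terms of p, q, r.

~((~((q /\ r) \/ r)) /\ q)

w1 = q /\ r
w2 = ~(w1 \/ r) = ~((q /\ r) \/ r)
w3 = w2 /\ q = (~((q /\ r) \/ r)) /\ q
w5 = ~w3 = ~((~((q /\ r) \/ r)) /\ q)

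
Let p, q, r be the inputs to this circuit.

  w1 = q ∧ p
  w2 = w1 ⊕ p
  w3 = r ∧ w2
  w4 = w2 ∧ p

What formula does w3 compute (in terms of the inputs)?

r ∧ ((q ∧ p) ⊕ p)

w1 = q ∧ p
w2 = w1 ⊕ p = (q ∧ p) ⊕ p
w3 = r ∧ w2 = r ∧ ((q ∧ p) ⊕ p)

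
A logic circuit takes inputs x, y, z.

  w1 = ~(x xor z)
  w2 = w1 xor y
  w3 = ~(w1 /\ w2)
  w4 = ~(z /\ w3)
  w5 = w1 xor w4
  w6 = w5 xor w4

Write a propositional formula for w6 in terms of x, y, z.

w1 = ~(x xor z)
w2 = w1 xor y = (~(x xor z)) xor y
w3 = ~(w1 /\ w2) = ~((~(x xor z)) /\ ((~(x xor z)) xor y))
w4 = ~(z /\ w3) = ~(z /\ (~((~(x xor z)) /\ ((~(x xor z)) xor y))))
w5 = w1 xor w4 = (~(x xor z)) xor (~(z /\ (~((~(x xor z)) /\ ((~(x xor z)) xor y)))))
w6 = w5 xor w4 = ((~(x xor z)) xor (~(z /\ (~((~(x xor z)) /\ ((~(x xor z)) xor y)))))) xor (~(z /\ (~((~(x xor z)) /\ ((~(x xor z)) xor y)))))

((~(x xor z)) xor (~(z /\ (~((~(x xor z)) /\ ((~(x xor z)) xor y)))))) xor (~(z /\ (~((~(x xor z)) /\ ((~(x xor z)) xor y)))))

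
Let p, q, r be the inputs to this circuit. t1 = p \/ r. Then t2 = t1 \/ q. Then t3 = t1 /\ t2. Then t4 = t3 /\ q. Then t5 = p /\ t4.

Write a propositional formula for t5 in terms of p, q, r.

p /\ (((p \/ r) /\ ((p \/ r) \/ q)) /\ q)

t1 = p \/ r
t2 = t1 \/ q = (p \/ r) \/ q
t3 = t1 /\ t2 = (p \/ r) /\ ((p \/ r) \/ q)
t4 = t3 /\ q = ((p \/ r) /\ ((p \/ r) \/ q)) /\ q
t5 = p /\ t4 = p /\ (((p \/ r) /\ ((p \/ r) \/ q)) /\ q)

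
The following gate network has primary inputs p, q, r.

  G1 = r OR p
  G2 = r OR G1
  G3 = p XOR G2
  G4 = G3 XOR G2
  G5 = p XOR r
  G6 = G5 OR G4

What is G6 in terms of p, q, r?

(p XOR r) OR ((p XOR (r OR (r OR p))) XOR (r OR (r OR p)))

G1 = r OR p
G2 = r OR G1 = r OR (r OR p)
G3 = p XOR G2 = p XOR (r OR (r OR p))
G4 = G3 XOR G2 = (p XOR (r OR (r OR p))) XOR (r OR (r OR p))
G5 = p XOR r
G6 = G5 OR G4 = (p XOR r) OR ((p XOR (r OR (r OR p))) XOR (r OR (r OR p)))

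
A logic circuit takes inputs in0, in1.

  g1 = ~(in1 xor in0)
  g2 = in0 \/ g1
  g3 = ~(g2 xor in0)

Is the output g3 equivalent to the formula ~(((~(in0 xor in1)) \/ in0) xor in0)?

Yes

g1 = ~(in1 xor in0)
g2 = in0 \/ g1 = in0 \/ (~(in1 xor in0))
g3 = ~(g2 xor in0) = ~((in0 \/ (~(in1 xor in0))) xor in0)
At in0=0, in1=0: circuit gives 0, formula gives 0.
At in0=0, in1=1: circuit gives 1, formula gives 1.
Agrees on all 4 inputs.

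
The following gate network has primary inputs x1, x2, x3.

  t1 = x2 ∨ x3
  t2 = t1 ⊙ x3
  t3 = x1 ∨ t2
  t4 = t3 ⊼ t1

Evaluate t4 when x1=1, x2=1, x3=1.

0

t1 = 1 ∨ 1 = 1
t2 = 1 ⊙ 1 = 1
t3 = 1 ∨ 1 = 1
t4 = 1 ⊼ 1 = 0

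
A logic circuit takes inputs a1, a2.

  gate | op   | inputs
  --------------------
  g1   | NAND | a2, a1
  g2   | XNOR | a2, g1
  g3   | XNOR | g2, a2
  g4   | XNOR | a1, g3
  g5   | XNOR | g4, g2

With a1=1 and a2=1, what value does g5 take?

1

g1 = 1 NAND 1 = 0
g2 = 1 XNOR 0 = 0
g3 = 0 XNOR 1 = 0
g4 = 1 XNOR 0 = 0
g5 = 0 XNOR 0 = 1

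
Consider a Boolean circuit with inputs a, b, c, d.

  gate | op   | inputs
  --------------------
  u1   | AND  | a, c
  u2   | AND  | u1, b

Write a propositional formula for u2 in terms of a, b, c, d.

(a AND c) AND b

u1 = a AND c
u2 = u1 AND b = (a AND c) AND b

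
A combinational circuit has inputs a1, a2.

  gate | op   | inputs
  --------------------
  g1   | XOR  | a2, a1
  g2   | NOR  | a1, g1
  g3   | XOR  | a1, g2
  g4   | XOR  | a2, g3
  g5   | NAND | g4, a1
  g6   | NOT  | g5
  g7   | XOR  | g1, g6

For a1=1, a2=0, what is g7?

0

g1 = 0 XOR 1 = 1
g2 = 1 NOR 1 = 0
g3 = 1 XOR 0 = 1
g4 = 0 XOR 1 = 1
g5 = 1 NAND 1 = 0
g6 = NOT 0 = 1
g7 = 1 XOR 1 = 0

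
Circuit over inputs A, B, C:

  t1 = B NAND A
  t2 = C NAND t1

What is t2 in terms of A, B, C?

t1 = B NAND A
t2 = C NAND t1 = C NAND (B NAND A)

C NAND (B NAND A)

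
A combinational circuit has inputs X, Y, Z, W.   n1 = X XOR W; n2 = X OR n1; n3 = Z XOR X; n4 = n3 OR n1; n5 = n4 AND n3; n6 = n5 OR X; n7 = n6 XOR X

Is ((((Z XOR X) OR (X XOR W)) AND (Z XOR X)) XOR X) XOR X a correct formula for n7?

No

n1 = X XOR W
n3 = Z XOR X
n4 = n3 OR n1 = (Z XOR X) OR (X XOR W)
n5 = n4 AND n3 = ((Z XOR X) OR (X XOR W)) AND (Z XOR X)
n6 = n5 OR X = (((Z XOR X) OR (X XOR W)) AND (Z XOR X)) OR X
n7 = n6 XOR X = ((((Z XOR X) OR (X XOR W)) AND (Z XOR X)) OR X) XOR X
At X=1, Y=0, Z=0, W=0: circuit gives 0, formula gives 1.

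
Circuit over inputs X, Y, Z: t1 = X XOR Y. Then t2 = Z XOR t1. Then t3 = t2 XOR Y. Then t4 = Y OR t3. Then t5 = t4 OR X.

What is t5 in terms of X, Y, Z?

(Y OR ((Z XOR (X XOR Y)) XOR Y)) OR X

t1 = X XOR Y
t2 = Z XOR t1 = Z XOR (X XOR Y)
t3 = t2 XOR Y = (Z XOR (X XOR Y)) XOR Y
t4 = Y OR t3 = Y OR ((Z XOR (X XOR Y)) XOR Y)
t5 = t4 OR X = (Y OR ((Z XOR (X XOR Y)) XOR Y)) OR X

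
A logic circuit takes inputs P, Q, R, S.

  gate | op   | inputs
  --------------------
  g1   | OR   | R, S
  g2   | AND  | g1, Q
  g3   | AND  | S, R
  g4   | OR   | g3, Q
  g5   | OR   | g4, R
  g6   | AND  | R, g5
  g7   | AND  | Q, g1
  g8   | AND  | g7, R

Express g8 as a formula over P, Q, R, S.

(Q AND (R OR S)) AND R

g1 = R OR S
g7 = Q AND g1 = Q AND (R OR S)
g8 = g7 AND R = (Q AND (R OR S)) AND R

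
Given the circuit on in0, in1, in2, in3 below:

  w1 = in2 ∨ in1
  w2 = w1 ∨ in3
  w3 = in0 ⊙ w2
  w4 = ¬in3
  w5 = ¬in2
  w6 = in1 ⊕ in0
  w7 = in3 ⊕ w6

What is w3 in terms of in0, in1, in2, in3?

in0 ⊙ ((in2 ∨ in1) ∨ in3)

w1 = in2 ∨ in1
w2 = w1 ∨ in3 = (in2 ∨ in1) ∨ in3
w3 = in0 ⊙ w2 = in0 ⊙ ((in2 ∨ in1) ∨ in3)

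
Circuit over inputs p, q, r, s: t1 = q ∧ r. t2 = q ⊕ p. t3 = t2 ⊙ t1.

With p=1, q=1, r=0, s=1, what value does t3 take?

t1 = 1 ∧ 0 = 0
t2 = 1 ⊕ 1 = 0
t3 = 0 ⊙ 0 = 1

1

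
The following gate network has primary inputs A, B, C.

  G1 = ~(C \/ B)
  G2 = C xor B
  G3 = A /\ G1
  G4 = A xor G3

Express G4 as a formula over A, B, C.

A xor (A /\ (~(C \/ B)))

G1 = ~(C \/ B)
G3 = A /\ G1 = A /\ (~(C \/ B))
G4 = A xor G3 = A xor (A /\ (~(C \/ B)))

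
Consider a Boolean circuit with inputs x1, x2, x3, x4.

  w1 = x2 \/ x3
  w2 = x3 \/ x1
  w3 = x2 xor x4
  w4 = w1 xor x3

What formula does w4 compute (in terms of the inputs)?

w1 = x2 \/ x3
w4 = w1 xor x3 = (x2 \/ x3) xor x3

(x2 \/ x3) xor x3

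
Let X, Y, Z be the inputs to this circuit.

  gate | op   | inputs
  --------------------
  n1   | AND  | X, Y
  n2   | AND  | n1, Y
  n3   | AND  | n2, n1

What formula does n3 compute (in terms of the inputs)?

n1 = X AND Y
n2 = n1 AND Y = (X AND Y) AND Y
n3 = n2 AND n1 = ((X AND Y) AND Y) AND (X AND Y)

((X AND Y) AND Y) AND (X AND Y)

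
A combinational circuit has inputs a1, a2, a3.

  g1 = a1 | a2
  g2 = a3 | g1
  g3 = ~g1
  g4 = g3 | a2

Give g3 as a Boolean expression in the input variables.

~(a1 | a2)

g1 = a1 | a2
g3 = ~g1 = ~(a1 | a2)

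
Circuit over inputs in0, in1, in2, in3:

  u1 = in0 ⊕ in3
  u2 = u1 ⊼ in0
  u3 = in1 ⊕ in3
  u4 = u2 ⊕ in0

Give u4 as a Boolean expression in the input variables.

u1 = in0 ⊕ in3
u2 = u1 ⊼ in0 = (in0 ⊕ in3) ⊼ in0
u4 = u2 ⊕ in0 = ((in0 ⊕ in3) ⊼ in0) ⊕ in0

((in0 ⊕ in3) ⊼ in0) ⊕ in0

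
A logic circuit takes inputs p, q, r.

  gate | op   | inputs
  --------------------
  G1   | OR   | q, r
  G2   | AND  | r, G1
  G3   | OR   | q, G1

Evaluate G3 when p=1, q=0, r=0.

0

G1 = 0 OR 0 = 0
G3 = 0 OR 0 = 0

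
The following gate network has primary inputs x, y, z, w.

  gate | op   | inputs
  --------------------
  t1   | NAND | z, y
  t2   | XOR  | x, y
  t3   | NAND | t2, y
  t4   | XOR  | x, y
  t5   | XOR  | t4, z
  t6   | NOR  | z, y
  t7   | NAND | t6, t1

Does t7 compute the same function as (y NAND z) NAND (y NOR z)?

Yes

t1 = z NAND y
t6 = z NOR y
t7 = t6 NAND t1 = (z NOR y) NAND (z NAND y)
At x=0, y=0, z=0, w=0: circuit gives 0, formula gives 0.
At x=0, y=0, z=1, w=0: circuit gives 1, formula gives 1.
Agrees on all 16 inputs.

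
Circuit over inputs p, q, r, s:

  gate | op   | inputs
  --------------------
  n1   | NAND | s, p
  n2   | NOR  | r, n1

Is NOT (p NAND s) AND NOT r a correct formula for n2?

n1 = s NAND p
n2 = r NOR n1 = r NOR (s NAND p)
At p=0, q=0, r=0, s=0: circuit gives 0, formula gives 0.
At p=1, q=0, r=0, s=1: circuit gives 1, formula gives 1.
Agrees on all 16 inputs.

Yes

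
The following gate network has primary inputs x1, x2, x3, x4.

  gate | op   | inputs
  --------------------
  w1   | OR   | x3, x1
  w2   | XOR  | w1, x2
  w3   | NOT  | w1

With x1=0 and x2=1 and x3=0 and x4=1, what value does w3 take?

w1 = 0 OR 0 = 0
w3 = NOT 0 = 1

1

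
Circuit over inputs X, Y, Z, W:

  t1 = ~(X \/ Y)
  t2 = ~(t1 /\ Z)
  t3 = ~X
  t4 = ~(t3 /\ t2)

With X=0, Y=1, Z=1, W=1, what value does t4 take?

t1 = ~(0 \/ 1) = 0
t2 = ~(0 /\ 1) = 1
t3 = ~0 = 1
t4 = ~(1 /\ 1) = 0

0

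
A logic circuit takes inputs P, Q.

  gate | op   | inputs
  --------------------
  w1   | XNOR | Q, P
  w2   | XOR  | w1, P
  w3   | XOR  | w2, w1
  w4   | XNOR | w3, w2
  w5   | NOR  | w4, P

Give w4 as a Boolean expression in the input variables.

(((Q XNOR P) XOR P) XOR (Q XNOR P)) XNOR ((Q XNOR P) XOR P)

w1 = Q XNOR P
w2 = w1 XOR P = (Q XNOR P) XOR P
w3 = w2 XOR w1 = ((Q XNOR P) XOR P) XOR (Q XNOR P)
w4 = w3 XNOR w2 = (((Q XNOR P) XOR P) XOR (Q XNOR P)) XNOR ((Q XNOR P) XOR P)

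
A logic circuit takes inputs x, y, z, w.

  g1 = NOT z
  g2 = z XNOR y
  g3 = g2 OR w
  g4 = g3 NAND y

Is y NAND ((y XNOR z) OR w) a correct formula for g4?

Yes

g2 = z XNOR y
g3 = g2 OR w = (z XNOR y) OR w
g4 = g3 NAND y = ((z XNOR y) OR w) NAND y
At x=0, y=1, z=0, w=1: circuit gives 0, formula gives 0.
At x=0, y=0, z=0, w=0: circuit gives 1, formula gives 1.
Agrees on all 16 inputs.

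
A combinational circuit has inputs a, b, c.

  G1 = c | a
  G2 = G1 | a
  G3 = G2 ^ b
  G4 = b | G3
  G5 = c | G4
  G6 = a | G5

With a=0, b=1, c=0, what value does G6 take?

1

G1 = 0 | 0 = 0
G2 = 0 | 0 = 0
G3 = 0 ^ 1 = 1
G4 = 1 | 1 = 1
G5 = 0 | 1 = 1
G6 = 0 | 1 = 1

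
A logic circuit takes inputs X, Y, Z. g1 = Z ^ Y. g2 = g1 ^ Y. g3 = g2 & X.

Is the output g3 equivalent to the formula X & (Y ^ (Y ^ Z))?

g1 = Z ^ Y
g2 = g1 ^ Y = (Z ^ Y) ^ Y
g3 = g2 & X = ((Z ^ Y) ^ Y) & X
At X=0, Y=0, Z=0: circuit gives 0, formula gives 0.
At X=1, Y=0, Z=1: circuit gives 1, formula gives 1.
Agrees on all 8 inputs.

Yes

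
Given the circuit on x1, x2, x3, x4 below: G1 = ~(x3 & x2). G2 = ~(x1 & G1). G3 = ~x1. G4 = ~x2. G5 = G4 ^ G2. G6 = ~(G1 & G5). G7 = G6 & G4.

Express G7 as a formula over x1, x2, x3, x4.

(~((~(x3 & x2)) & (~x2 ^ (~(x1 & (~(x3 & x2))))))) & ~x2

G1 = ~(x3 & x2)
G2 = ~(x1 & G1) = ~(x1 & (~(x3 & x2)))
G4 = ~x2
G5 = G4 ^ G2 = ~x2 ^ (~(x1 & (~(x3 & x2))))
G6 = ~(G1 & G5) = ~((~(x3 & x2)) & (~x2 ^ (~(x1 & (~(x3 & x2))))))
G7 = G6 & G4 = (~((~(x3 & x2)) & (~x2 ^ (~(x1 & (~(x3 & x2))))))) & ~x2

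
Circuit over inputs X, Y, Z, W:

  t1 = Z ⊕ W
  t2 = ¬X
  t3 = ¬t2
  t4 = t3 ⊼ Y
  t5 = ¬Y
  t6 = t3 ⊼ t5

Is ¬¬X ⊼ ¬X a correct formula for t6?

No

t2 = ¬X
t3 = ¬t2 = ¬¬X
t5 = ¬Y
t6 = t3 ⊼ t5 = ¬¬X ⊼ ¬Y
At X=1, Y=0, Z=0, W=0: circuit gives 0, formula gives 1.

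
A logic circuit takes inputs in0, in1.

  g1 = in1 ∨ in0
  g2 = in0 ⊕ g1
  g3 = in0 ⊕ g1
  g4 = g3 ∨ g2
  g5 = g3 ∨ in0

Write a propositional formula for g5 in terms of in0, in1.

g1 = in1 ∨ in0
g3 = in0 ⊕ g1 = in0 ⊕ (in1 ∨ in0)
g5 = g3 ∨ in0 = (in0 ⊕ (in1 ∨ in0)) ∨ in0

(in0 ⊕ (in1 ∨ in0)) ∨ in0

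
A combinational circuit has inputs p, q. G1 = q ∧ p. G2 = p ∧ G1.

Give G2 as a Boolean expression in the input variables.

p ∧ (q ∧ p)

G1 = q ∧ p
G2 = p ∧ G1 = p ∧ (q ∧ p)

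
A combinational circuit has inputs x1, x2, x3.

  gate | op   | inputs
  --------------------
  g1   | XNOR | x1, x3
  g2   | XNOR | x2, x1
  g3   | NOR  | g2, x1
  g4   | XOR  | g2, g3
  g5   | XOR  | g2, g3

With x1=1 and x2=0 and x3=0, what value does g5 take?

0

g2 = 0 XNOR 1 = 0
g3 = 0 NOR 1 = 0
g5 = 0 XOR 0 = 0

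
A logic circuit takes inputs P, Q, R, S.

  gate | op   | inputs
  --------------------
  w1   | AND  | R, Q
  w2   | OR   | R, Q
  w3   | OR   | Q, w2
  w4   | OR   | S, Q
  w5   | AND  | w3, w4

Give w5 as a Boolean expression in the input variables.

w2 = R OR Q
w3 = Q OR w2 = Q OR (R OR Q)
w4 = S OR Q
w5 = w3 AND w4 = (Q OR (R OR Q)) AND (S OR Q)

(Q OR (R OR Q)) AND (S OR Q)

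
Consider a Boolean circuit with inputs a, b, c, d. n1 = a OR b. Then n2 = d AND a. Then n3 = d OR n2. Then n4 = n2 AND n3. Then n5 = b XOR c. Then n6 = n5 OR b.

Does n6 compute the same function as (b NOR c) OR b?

n5 = b XOR c
n6 = n5 OR b = (b XOR c) OR b
At a=0, b=0, c=0, d=0: circuit gives 0, formula gives 1.

No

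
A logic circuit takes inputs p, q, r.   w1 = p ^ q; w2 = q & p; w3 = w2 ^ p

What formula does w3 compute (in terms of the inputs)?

w2 = q & p
w3 = w2 ^ p = (q & p) ^ p

(q & p) ^ p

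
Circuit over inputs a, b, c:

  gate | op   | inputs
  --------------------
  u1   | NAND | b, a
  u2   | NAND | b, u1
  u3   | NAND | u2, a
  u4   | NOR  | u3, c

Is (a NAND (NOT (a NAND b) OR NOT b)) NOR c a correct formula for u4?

Yes

u1 = b NAND a
u2 = b NAND u1 = b NAND (b NAND a)
u3 = u2 NAND a = (b NAND (b NAND a)) NAND a
u4 = u3 NOR c = ((b NAND (b NAND a)) NAND a) NOR c
At a=0, b=0, c=0: circuit gives 0, formula gives 0.
At a=1, b=0, c=0: circuit gives 1, formula gives 1.
Agrees on all 8 inputs.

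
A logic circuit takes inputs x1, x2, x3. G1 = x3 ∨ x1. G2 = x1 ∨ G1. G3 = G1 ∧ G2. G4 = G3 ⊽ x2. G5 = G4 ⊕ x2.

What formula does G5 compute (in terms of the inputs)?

(((x3 ∨ x1) ∧ (x1 ∨ (x3 ∨ x1))) ⊽ x2) ⊕ x2

G1 = x3 ∨ x1
G2 = x1 ∨ G1 = x1 ∨ (x3 ∨ x1)
G3 = G1 ∧ G2 = (x3 ∨ x1) ∧ (x1 ∨ (x3 ∨ x1))
G4 = G3 ⊽ x2 = ((x3 ∨ x1) ∧ (x1 ∨ (x3 ∨ x1))) ⊽ x2
G5 = G4 ⊕ x2 = (((x3 ∨ x1) ∧ (x1 ∨ (x3 ∨ x1))) ⊽ x2) ⊕ x2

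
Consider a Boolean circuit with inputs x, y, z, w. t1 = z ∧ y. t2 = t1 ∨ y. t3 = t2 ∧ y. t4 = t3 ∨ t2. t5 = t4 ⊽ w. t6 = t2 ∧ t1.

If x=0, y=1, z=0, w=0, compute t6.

t1 = 0 ∧ 1 = 0
t2 = 0 ∨ 1 = 1
t6 = 1 ∧ 0 = 0

0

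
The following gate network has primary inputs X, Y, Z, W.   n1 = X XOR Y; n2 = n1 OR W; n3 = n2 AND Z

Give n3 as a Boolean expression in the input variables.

n1 = X XOR Y
n2 = n1 OR W = (X XOR Y) OR W
n3 = n2 AND Z = ((X XOR Y) OR W) AND Z

((X XOR Y) OR W) AND Z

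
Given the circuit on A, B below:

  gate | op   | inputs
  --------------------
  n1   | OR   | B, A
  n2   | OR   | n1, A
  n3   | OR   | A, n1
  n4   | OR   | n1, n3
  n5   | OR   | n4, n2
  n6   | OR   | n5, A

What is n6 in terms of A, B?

(((B OR A) OR (A OR (B OR A))) OR ((B OR A) OR A)) OR A

n1 = B OR A
n2 = n1 OR A = (B OR A) OR A
n3 = A OR n1 = A OR (B OR A)
n4 = n1 OR n3 = (B OR A) OR (A OR (B OR A))
n5 = n4 OR n2 = ((B OR A) OR (A OR (B OR A))) OR ((B OR A) OR A)
n6 = n5 OR A = (((B OR A) OR (A OR (B OR A))) OR ((B OR A) OR A)) OR A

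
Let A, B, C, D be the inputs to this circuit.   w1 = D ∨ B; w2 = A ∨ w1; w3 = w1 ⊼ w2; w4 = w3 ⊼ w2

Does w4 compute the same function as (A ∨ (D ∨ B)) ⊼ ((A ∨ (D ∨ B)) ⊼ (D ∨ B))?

Yes

w1 = D ∨ B
w2 = A ∨ w1 = A ∨ (D ∨ B)
w3 = w1 ⊼ w2 = (D ∨ B) ⊼ (A ∨ (D ∨ B))
w4 = w3 ⊼ w2 = ((D ∨ B) ⊼ (A ∨ (D ∨ B))) ⊼ (A ∨ (D ∨ B))
At A=1, B=0, C=0, D=0: circuit gives 0, formula gives 0.
At A=0, B=0, C=0, D=0: circuit gives 1, formula gives 1.
Agrees on all 16 inputs.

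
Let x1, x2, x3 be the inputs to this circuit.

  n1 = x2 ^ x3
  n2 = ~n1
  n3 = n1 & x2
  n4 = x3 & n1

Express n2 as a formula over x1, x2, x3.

n1 = x2 ^ x3
n2 = ~n1 = ~(x2 ^ x3)

~(x2 ^ x3)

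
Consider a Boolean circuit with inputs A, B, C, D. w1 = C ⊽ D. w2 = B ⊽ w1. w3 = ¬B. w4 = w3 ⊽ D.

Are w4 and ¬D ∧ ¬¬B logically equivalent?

w3 = ¬B
w4 = w3 ⊽ D = ¬B ⊽ D
At A=0, B=0, C=0, D=0: circuit gives 0, formula gives 0.
At A=0, B=1, C=0, D=0: circuit gives 1, formula gives 1.
Agrees on all 16 inputs.

Yes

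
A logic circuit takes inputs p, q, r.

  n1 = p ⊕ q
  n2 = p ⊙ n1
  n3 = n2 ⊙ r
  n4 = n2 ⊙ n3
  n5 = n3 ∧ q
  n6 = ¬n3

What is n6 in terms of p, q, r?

¬((p ⊙ (p ⊕ q)) ⊙ r)

n1 = p ⊕ q
n2 = p ⊙ n1 = p ⊙ (p ⊕ q)
n3 = n2 ⊙ r = (p ⊙ (p ⊕ q)) ⊙ r
n6 = ¬n3 = ¬((p ⊙ (p ⊕ q)) ⊙ r)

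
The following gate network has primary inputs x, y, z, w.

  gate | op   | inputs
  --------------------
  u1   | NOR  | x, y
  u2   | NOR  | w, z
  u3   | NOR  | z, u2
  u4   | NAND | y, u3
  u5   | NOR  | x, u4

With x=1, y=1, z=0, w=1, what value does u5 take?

0

u2 = 1 NOR 0 = 0
u3 = 0 NOR 0 = 1
u4 = 1 NAND 1 = 0
u5 = 1 NOR 0 = 0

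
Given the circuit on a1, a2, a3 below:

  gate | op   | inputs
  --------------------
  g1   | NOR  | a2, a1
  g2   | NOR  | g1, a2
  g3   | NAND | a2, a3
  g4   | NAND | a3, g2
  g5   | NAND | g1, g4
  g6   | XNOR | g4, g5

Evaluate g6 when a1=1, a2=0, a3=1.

g1 = 0 NOR 1 = 0
g2 = 0 NOR 0 = 1
g4 = 1 NAND 1 = 0
g5 = 0 NAND 0 = 1
g6 = 0 XNOR 1 = 0

0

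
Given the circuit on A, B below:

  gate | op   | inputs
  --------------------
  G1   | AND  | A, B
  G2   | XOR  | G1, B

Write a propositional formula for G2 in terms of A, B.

G1 = A AND B
G2 = G1 XOR B = (A AND B) XOR B

(A AND B) XOR B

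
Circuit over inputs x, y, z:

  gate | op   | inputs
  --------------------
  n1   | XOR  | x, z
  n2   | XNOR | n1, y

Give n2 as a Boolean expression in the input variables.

n1 = x XOR z
n2 = n1 XNOR y = (x XOR z) XNOR y

(x XOR z) XNOR y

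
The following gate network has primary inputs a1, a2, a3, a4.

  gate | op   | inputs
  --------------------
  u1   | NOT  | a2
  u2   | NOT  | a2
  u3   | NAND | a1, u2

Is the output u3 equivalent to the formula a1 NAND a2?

No

u2 = NOT a2
u3 = a1 NAND u2 = a1 NAND NOT a2
At a1=1, a2=0, a3=0, a4=0: circuit gives 0, formula gives 1.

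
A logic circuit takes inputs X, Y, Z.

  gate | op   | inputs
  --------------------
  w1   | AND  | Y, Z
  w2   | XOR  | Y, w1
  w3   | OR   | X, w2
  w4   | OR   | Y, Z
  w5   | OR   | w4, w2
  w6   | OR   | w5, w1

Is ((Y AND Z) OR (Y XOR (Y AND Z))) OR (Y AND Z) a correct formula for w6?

No

w1 = Y AND Z
w2 = Y XOR w1 = Y XOR (Y AND Z)
w4 = Y OR Z
w5 = w4 OR w2 = (Y OR Z) OR (Y XOR (Y AND Z))
w6 = w5 OR w1 = ((Y OR Z) OR (Y XOR (Y AND Z))) OR (Y AND Z)
At X=0, Y=0, Z=1: circuit gives 1, formula gives 0.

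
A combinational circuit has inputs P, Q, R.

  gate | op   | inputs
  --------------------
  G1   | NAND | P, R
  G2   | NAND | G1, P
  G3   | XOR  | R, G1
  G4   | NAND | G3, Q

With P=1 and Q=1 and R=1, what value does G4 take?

0

G1 = 1 NAND 1 = 0
G3 = 1 XOR 0 = 1
G4 = 1 NAND 1 = 0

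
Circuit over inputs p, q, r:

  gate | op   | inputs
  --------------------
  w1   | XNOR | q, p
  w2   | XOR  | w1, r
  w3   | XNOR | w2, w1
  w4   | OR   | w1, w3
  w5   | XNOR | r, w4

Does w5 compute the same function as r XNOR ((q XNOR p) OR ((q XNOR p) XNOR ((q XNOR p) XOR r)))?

w1 = q XNOR p
w2 = w1 XOR r = (q XNOR p) XOR r
w3 = w2 XNOR w1 = ((q XNOR p) XOR r) XNOR (q XNOR p)
w4 = w1 OR w3 = (q XNOR p) OR (((q XNOR p) XOR r) XNOR (q XNOR p))
w5 = r XNOR w4 = r XNOR ((q XNOR p) OR (((q XNOR p) XOR r) XNOR (q XNOR p)))
At p=0, q=0, r=0: circuit gives 0, formula gives 0.
At p=0, q=0, r=1: circuit gives 1, formula gives 1.
Agrees on all 8 inputs.

Yes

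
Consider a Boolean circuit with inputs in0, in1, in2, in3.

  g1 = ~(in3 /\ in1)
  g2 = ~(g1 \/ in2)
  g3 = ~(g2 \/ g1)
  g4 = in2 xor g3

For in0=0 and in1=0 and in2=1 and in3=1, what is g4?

g1 = ~(1 /\ 0) = 1
g2 = ~(1 \/ 1) = 0
g3 = ~(0 \/ 1) = 0
g4 = 1 xor 0 = 1

1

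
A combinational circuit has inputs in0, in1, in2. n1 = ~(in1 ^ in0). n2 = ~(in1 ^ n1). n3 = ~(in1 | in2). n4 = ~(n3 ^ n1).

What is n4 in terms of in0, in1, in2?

~((~(in1 | in2)) ^ (~(in1 ^ in0)))

n1 = ~(in1 ^ in0)
n3 = ~(in1 | in2)
n4 = ~(n3 ^ n1) = ~((~(in1 | in2)) ^ (~(in1 ^ in0)))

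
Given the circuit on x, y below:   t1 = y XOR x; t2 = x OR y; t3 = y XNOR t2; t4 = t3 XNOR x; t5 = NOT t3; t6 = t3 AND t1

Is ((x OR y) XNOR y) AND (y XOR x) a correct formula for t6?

t1 = y XOR x
t2 = x OR y
t3 = y XNOR t2 = y XNOR (x OR y)
t6 = t3 AND t1 = (y XNOR (x OR y)) AND (y XOR x)
At x=0, y=0: circuit gives 0, formula gives 0.
At x=0, y=1: circuit gives 1, formula gives 1.
Agrees on all 4 inputs.

Yes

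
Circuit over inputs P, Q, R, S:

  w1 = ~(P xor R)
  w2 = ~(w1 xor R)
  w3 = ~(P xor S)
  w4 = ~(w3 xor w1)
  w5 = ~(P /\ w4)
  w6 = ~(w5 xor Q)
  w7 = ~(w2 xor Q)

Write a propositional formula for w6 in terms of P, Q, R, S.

~((~(P /\ (~((~(P xor S)) xor (~(P xor R)))))) xor Q)

w1 = ~(P xor R)
w3 = ~(P xor S)
w4 = ~(w3 xor w1) = ~((~(P xor S)) xor (~(P xor R)))
w5 = ~(P /\ w4) = ~(P /\ (~((~(P xor S)) xor (~(P xor R)))))
w6 = ~(w5 xor Q) = ~((~(P /\ (~((~(P xor S)) xor (~(P xor R)))))) xor Q)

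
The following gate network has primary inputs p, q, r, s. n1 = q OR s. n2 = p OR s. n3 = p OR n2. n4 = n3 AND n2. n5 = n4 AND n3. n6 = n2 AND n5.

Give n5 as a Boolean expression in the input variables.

((p OR (p OR s)) AND (p OR s)) AND (p OR (p OR s))

n2 = p OR s
n3 = p OR n2 = p OR (p OR s)
n4 = n3 AND n2 = (p OR (p OR s)) AND (p OR s)
n5 = n4 AND n3 = ((p OR (p OR s)) AND (p OR s)) AND (p OR (p OR s))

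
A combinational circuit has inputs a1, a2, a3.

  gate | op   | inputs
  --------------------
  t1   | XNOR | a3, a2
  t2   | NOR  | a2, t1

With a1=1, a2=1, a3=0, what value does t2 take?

t1 = 0 XNOR 1 = 0
t2 = 1 NOR 0 = 0

0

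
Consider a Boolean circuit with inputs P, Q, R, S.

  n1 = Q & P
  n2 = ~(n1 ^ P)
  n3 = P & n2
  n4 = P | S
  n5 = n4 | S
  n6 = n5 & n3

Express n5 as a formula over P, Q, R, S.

(P | S) | S

n4 = P | S
n5 = n4 | S = (P | S) | S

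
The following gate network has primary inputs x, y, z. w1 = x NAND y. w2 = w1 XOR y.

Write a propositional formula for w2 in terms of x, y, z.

(x NAND y) XOR y

w1 = x NAND y
w2 = w1 XOR y = (x NAND y) XOR y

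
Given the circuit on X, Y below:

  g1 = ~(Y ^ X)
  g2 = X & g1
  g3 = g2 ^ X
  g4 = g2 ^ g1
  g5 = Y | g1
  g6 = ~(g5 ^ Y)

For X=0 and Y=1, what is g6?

1

g1 = ~(1 ^ 0) = 0
g5 = 1 | 0 = 1
g6 = ~(1 ^ 1) = 1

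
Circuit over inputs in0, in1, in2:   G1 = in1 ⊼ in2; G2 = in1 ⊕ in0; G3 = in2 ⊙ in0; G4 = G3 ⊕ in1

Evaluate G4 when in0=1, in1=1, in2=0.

G3 = 0 ⊙ 1 = 0
G4 = 0 ⊕ 1 = 1

1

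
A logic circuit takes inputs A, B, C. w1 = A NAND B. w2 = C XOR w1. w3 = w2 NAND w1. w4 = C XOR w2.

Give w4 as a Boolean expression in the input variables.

C XOR (C XOR (A NAND B))

w1 = A NAND B
w2 = C XOR w1 = C XOR (A NAND B)
w4 = C XOR w2 = C XOR (C XOR (A NAND B))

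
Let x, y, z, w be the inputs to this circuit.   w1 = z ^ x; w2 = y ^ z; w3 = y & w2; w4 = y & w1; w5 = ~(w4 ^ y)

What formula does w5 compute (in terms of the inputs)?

~((y & (z ^ x)) ^ y)

w1 = z ^ x
w4 = y & w1 = y & (z ^ x)
w5 = ~(w4 ^ y) = ~((y & (z ^ x)) ^ y)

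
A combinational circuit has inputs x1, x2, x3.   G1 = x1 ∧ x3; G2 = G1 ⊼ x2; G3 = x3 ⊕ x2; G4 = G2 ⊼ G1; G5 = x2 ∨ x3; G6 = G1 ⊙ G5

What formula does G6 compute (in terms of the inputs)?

G1 = x1 ∧ x3
G5 = x2 ∨ x3
G6 = G1 ⊙ G5 = (x1 ∧ x3) ⊙ (x2 ∨ x3)

(x1 ∧ x3) ⊙ (x2 ∨ x3)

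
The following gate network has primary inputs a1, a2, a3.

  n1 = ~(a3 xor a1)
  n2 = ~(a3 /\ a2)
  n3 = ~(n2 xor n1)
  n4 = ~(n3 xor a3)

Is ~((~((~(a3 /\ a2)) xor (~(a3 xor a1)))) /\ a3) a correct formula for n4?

n1 = ~(a3 xor a1)
n2 = ~(a3 /\ a2)
n3 = ~(n2 xor n1) = ~((~(a3 /\ a2)) xor (~(a3 xor a1)))
n4 = ~(n3 xor a3) = ~((~((~(a3 /\ a2)) xor (~(a3 xor a1)))) xor a3)
At a1=0, a2=0, a3=0: circuit gives 0, formula gives 1.

No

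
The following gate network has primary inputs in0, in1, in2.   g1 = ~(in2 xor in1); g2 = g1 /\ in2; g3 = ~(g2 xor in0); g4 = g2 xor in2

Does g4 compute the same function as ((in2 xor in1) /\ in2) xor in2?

No

g1 = ~(in2 xor in1)
g2 = g1 /\ in2 = (~(in2 xor in1)) /\ in2
g4 = g2 xor in2 = ((~(in2 xor in1)) /\ in2) xor in2
At in0=0, in1=0, in2=1: circuit gives 1, formula gives 0.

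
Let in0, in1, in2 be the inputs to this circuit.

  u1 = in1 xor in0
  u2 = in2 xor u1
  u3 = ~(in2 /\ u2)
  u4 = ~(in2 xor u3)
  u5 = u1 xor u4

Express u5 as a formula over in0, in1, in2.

(in1 xor in0) xor (~(in2 xor (~(in2 /\ (in2 xor (in1 xor in0))))))

u1 = in1 xor in0
u2 = in2 xor u1 = in2 xor (in1 xor in0)
u3 = ~(in2 /\ u2) = ~(in2 /\ (in2 xor (in1 xor in0)))
u4 = ~(in2 xor u3) = ~(in2 xor (~(in2 /\ (in2 xor (in1 xor in0)))))
u5 = u1 xor u4 = (in1 xor in0) xor (~(in2 xor (~(in2 /\ (in2 xor (in1 xor in0))))))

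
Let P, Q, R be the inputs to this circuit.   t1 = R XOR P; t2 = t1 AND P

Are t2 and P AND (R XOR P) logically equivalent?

Yes

t1 = R XOR P
t2 = t1 AND P = (R XOR P) AND P
At P=0, Q=0, R=0: circuit gives 0, formula gives 0.
At P=1, Q=0, R=0: circuit gives 1, formula gives 1.
Agrees on all 8 inputs.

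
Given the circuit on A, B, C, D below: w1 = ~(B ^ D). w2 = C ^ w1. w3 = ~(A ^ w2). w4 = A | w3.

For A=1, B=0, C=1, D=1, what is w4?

w1 = ~(0 ^ 1) = 0
w2 = 1 ^ 0 = 1
w3 = ~(1 ^ 1) = 1
w4 = 1 | 1 = 1

1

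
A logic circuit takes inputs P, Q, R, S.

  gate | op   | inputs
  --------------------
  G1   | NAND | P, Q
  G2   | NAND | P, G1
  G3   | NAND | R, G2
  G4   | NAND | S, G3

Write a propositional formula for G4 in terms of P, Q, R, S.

G1 = P NAND Q
G2 = P NAND G1 = P NAND (P NAND Q)
G3 = R NAND G2 = R NAND (P NAND (P NAND Q))
G4 = S NAND G3 = S NAND (R NAND (P NAND (P NAND Q)))

S NAND (R NAND (P NAND (P NAND Q)))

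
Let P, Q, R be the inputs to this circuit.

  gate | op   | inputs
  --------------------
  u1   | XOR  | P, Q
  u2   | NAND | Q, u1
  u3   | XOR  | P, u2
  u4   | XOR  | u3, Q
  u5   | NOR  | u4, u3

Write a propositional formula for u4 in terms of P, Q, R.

(P XOR (Q NAND (P XOR Q))) XOR Q

u1 = P XOR Q
u2 = Q NAND u1 = Q NAND (P XOR Q)
u3 = P XOR u2 = P XOR (Q NAND (P XOR Q))
u4 = u3 XOR Q = (P XOR (Q NAND (P XOR Q))) XOR Q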